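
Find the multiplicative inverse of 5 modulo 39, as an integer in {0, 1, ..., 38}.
5^(−1) ≡ 8 (mod 39)

Apply the extended Euclidean algorithm to (39, 5), tracking rows (r, s, t) with s·39 + t·5 = r. Each division r_prev = q·r_cur + r_new produces the new row as (previous row) − q·(current row):
  row A: (39, 1, 0)   [1·39 + 0·5 = 39]
  row B: (5, 0, 1)   [0·39 + 1·5 = 5]
  39 = 7·5 + 4   → row C = row A − 7·row B = (4, 1, −7)   [check: 1·39 − 7·5 = 4]
  5 = 1·4 + 1   → row D = row B − 1·row C = (1, −1, 8)   [check: −1·39 + 8·5 = 1]
  4 = 4·1 + 0   → remainder 0, stop. gcd = 1 (last nonzero row D).
The gcd is 1, so 5 is invertible mod 39. The last nonzero row gives −1·39 + 8·5 = 1, so t = 8. So 5^(−1) ≡ 8 (mod 39). Verify: 5 · 8 = 40 ≡ 1 (mod 39). ✓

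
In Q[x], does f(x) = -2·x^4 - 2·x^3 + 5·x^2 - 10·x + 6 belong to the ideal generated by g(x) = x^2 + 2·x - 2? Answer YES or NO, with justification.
YES

In Q[x] the ideal (g) consists of all multiples of g, so f ∈ (g) iff g | f, i.e. iff the remainder of f on division by g is 0. Divide f by g (g is monic, so eliminate the leading term of the running remainder at each step):
  leading term -2·x^4: subtract (-2·x^2)·g(x) = -2·x^4 - 4·x^3 + 4·x^2, leaving 2·x^3 + x^2 - 10·x + 6
  leading term 2·x^3: subtract (2·x)·g(x) = 2·x^3 + 4·x^2 - 4·x, leaving -3·x^2 - 6·x + 6
  leading term -3·x^2: subtract (-3)·g(x) = -3·x^2 - 6·x + 6, leaving 0
The remainder is 0, so f(x) = g(x) · h(x) with h(x) = -2·x^2 + 2·x - 3. Hence g | f, i.e. f ∈ (g).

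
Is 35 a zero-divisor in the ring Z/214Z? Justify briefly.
gcd(35, 214) = 1, so 35 is a unit in Z/214Z (it has a multiplicative inverse). A unit cannot be a zero-divisor: if 35·b ≡ 0 then multiplying both sides by 35^(−1) gives b ≡ 0. So 35 is not a zero-divisor.

Final answer: NO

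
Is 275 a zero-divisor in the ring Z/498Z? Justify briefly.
NO

gcd(275, 498) = 1, so 275 is a unit in Z/498Z (it has a multiplicative inverse). A unit cannot be a zero-divisor: if 275·b ≡ 0 then multiplying both sides by 275^(−1) gives b ≡ 0. So 275 is not a zero-divisor.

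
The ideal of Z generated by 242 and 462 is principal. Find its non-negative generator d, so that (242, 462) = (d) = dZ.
In the PID Z, (a, b) is generated by gcd(a, b). Compute gcd(462, 242) with the extended Euclidean algorithm, tracking rows (r, s, t) with s·462 + t·242 = r:
  row A: (462, 1, 0)   [1·462 + 0·242 = 462]
  row B: (242, 0, 1)   [0·462 + 1·242 = 242]
  462 = 1·242 + 220   → row C = row A − 1·row B = (220, 1, −1)   [check: 1·462 − 1·242 = 220]
  242 = 1·220 + 22   → row D = row B − 1·row C = (22, −1, 2)   [check: −1·462 + 2·242 = 22]
  220 = 10·22 + 0   → remainder 0, stop. gcd = 22 (last nonzero row D).
So gcd(242, 462) = 22, with Bézout identity −1·462 + 2·242 = 22. Containment (⊇): the Bézout identity exhibits 22 as an element of (242, 462), giving (22) ⊆ (242, 462). Containment (⊆): since 22 | 242 and 22 | 462 (242 = 22·11, 462 = 22·21), every Z-linear combination of 242 and 462 is divisible by 22, so (242, 462) ⊆ (22). Therefore (242, 462) = (22), d = 22.

Final answer: (242, 462) = (22); d = 22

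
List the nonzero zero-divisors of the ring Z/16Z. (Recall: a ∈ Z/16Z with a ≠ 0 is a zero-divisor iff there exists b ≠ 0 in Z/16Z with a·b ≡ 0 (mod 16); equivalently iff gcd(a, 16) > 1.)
nonzero zero-divisors of Z/16Z = {2, 4, 6, 8, 10, 12, 14}

An element a ∈ Z/16Z (with a ≠ 0) is a zero-divisor iff gcd(a, 16) > 1 (because a is a unit precisely when gcd(a, n) = 1, and in Z/nZ every nonzero, non-unit element is a zero-divisor). Scan a = 1, ..., 15 and keep those with gcd(a, 16) > 1:
  gcd(2, 16) = 2, gcd(4, 16) = 4, gcd(6, 16) = 2, gcd(8, 16) = 8, gcd(10, 16) = 2, gcd(12, 16) = 4, gcd(14, 16) = 2.
All other a ∈ {1, ..., 15} have gcd(a, 16) = 1 and are units. So the nonzero zero-divisors are exactly the 7 values of a appearing in this scan.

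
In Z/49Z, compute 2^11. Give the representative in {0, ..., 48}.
Use repeated squaring. Binary(11) = 1011. Walk through the bits of the exponent 11 left-to-right: at each bit after the leading one, square the running value, then multiply by 2 if the bit is 1 (always reducing mod 49):
  bit 1 = 1 (leading): start with 2.
  bit 2 = 0: square 2^2 = 4 (mod 49).
  bit 3 = 1: square 4^2 = 16; bit is 1, so multiply 16·2 = 32 (mod 49).
  bit 4 = 1: square 32^2 = 1024 ≡ 44; bit is 1, so multiply 44·2 = 88 ≡ 39 (mod 49).
Final value: 2^11 ≡ 39 (mod 49).

Final answer: 39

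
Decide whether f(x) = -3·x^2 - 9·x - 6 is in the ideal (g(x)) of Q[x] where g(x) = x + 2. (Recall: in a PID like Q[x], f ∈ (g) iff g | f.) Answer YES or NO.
In Q[x] the ideal (g) consists of all multiples of g, so f ∈ (g) iff g | f, i.e. iff the remainder of f on division by g is 0. Divide f by g (g is monic, so eliminate the leading term of the running remainder at each step):
  leading term -3·x^2: subtract (-3·x)·g(x) = -3·x^2 - 6·x, leaving -3·x - 6
  leading term -3·x: subtract (-3)·g(x) = -3·x - 6, leaving 0
The remainder is 0, so f(x) = g(x) · h(x) with h(x) = -3·x - 3. Hence g | f, i.e. f ∈ (g).

Final answer: YES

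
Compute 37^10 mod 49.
Use repeated squaring. Binary(10) = 1010. Walk through the bits of the exponent 10 left-to-right: at each bit after the leading one, square the running value, then multiply by 37 if the bit is 1 (always reducing mod 49):
  bit 1 = 1 (leading): start with 37.
  bit 2 = 0: square 37^2 = 1369 ≡ 46 (mod 49).
  bit 3 = 1: square 46^2 = 2116 ≡ 9; bit is 1, so multiply 9·37 = 333 ≡ 39 (mod 49).
  bit 4 = 0: square 39^2 = 1521 ≡ 2 (mod 49).
Final value: 37^10 ≡ 2 (mod 49).

Final answer: 2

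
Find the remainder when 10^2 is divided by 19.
Use repeated squaring. Binary(2) = 10. Walk through the bits of the exponent 2 left-to-right: at each bit after the leading one, square the running value, then multiply by 10 if the bit is 1 (always reducing mod 19):
  bit 1 = 1 (leading): start with 10.
  bit 2 = 0: square 10^2 = 100 ≡ 5 (mod 19).
Final value: 10^2 ≡ 5 (mod 19).

Final answer: 5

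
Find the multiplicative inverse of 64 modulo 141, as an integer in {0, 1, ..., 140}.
64^(−1) ≡ 130 (mod 141)

Apply the extended Euclidean algorithm to (141, 64), tracking rows (r, s, t) with s·141 + t·64 = r. Each division r_prev = q·r_cur + r_new produces the new row as (previous row) − q·(current row):
  row A: (141, 1, 0)   [1·141 + 0·64 = 141]
  row B: (64, 0, 1)   [0·141 + 1·64 = 64]
  141 = 2·64 + 13   → row C = row A − 2·row B = (13, 1, −2)   [check: 1·141 − 2·64 = 13]
  64 = 4·13 + 12   → row D = row B − 4·row C = (12, −4, 9)   [check: −4·141 + 9·64 = 12]
  13 = 1·12 + 1   → row E = row C − 1·row D = (1, 5, −11)   [check: 5·141 − 11·64 = 1]
  12 = 12·1 + 0   → remainder 0, stop. gcd = 1 (last nonzero row E).
The gcd is 1, so 64 is invertible mod 141. The last nonzero row gives 5·141 − 11·64 = 1, so t = −11. So 64^(−1) ≡ −11 ≡ 130 (mod 141). Verify: 64 · 130 = 8320 ≡ 1 (mod 141). ✓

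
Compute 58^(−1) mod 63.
58^(−1) ≡ 25 (mod 63)

Apply the extended Euclidean algorithm to (63, 58), tracking rows (r, s, t) with s·63 + t·58 = r. Each division r_prev = q·r_cur + r_new produces the new row as (previous row) − q·(current row):
  row A: (63, 1, 0)   [1·63 + 0·58 = 63]
  row B: (58, 0, 1)   [0·63 + 1·58 = 58]
  63 = 1·58 + 5   → row C = row A − 1·row B = (5, 1, −1)   [check: 1·63 − 1·58 = 5]
  58 = 11·5 + 3   → row D = row B − 11·row C = (3, −11, 12)   [check: −11·63 + 12·58 = 3]
  5 = 1·3 + 2   → row E = row C − 1·row D = (2, 12, −13)   [check: 12·63 − 13·58 = 2]
  3 = 1·2 + 1   → row F = row D − 1·row E = (1, −23, 25)   [check: −23·63 + 25·58 = 1]
  2 = 2·1 + 0   → remainder 0, stop. gcd = 1 (last nonzero row F).
The gcd is 1, so 58 is invertible mod 63. The last nonzero row gives −23·63 + 25·58 = 1, so t = 25. So 58^(−1) ≡ 25 (mod 63). Verify: 58 · 25 = 1450 ≡ 1 (mod 63). ✓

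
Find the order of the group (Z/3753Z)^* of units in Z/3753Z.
(Z/3753Z)^* consists of the classes a with gcd(a, 3753) = 1, so its order is φ(3753). φ is multiplicative, with φ(p^e) = p^e − p^(e−1). Factorise 3753 = 3^3 · 139. Then
  φ(3753) = (3^3 − 3^2) · (139 − 1) = 18 · 138 = 2484.
Thus |(Z/3753Z)^*| = 2484.

Final answer: |(Z/3753Z)^*| = 2484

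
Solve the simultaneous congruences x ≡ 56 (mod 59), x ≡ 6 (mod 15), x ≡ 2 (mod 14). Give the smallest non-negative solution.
x ≡ 4776 (mod 12390); the representative in [0, 12390) is 4776

The moduli 59, 15, 14 are pairwise coprime, so by the CRT there is a unique solution mod 59·15·14 = 12390.
Solve by successive substitution. Start with x ≡ 56 (mod 59).
  Combine with x ≡ 6 (mod 15): write x = 56 + 59·t and require 56 + 59·t ≡ 6 (mod 15), i.e. 59·t ≡ 6 − 56 ≡ 10 (mod 15). Since 59^(−1) ≡ 14 (mod 15) (59 ≡ 14 (mod 15)), t ≡ 14·10 ≡ 5 (mod 15). So x ≡ 56 + 59·5 = 351 (mod 885).
  Combine with x ≡ 2 (mod 14): write x = 351 + 885·t and require 351 + 885·t ≡ 2 (mod 14), i.e. 885·t ≡ 2 − 351 ≡ 1 (mod 14). Since 885^(−1) ≡ 5 (mod 14) (885 ≡ 3 (mod 14)), t ≡ 5·1 ≡ 5 (mod 14). So x ≡ 351 + 885·5 = 4776 (mod 12390).
Unique solution in [0, 12390): x = 4776.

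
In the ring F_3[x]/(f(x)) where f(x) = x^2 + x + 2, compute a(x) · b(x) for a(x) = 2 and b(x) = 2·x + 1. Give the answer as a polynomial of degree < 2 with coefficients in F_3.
a · b ≡ x + 2 (mod f(x))

Multiply as integer polynomials: a · b = 4·x + 2. Reducing coefficients mod 3: a · b ≡ x + 2. This already has degree < 2, so no reduction by f is needed. Hence a · b ≡ x + 2 in F_3[x]/(f).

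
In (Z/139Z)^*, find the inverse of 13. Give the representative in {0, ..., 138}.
Apply the extended Euclidean algorithm to (139, 13), tracking rows (r, s, t) with s·139 + t·13 = r. Each division r_prev = q·r_cur + r_new produces the new row as (previous row) − q·(current row):
  row A: (139, 1, 0)   [1·139 + 0·13 = 139]
  row B: (13, 0, 1)   [0·139 + 1·13 = 13]
  139 = 10·13 + 9   → row C = row A − 10·row B = (9, 1, −10)   [check: 1·139 − 10·13 = 9]
  13 = 1·9 + 4   → row D = row B − 1·row C = (4, −1, 11)   [check: −1·139 + 11·13 = 4]
  9 = 2·4 + 1   → row E = row C − 2·row D = (1, 3, −32)   [check: 3·139 − 32·13 = 1]
  4 = 4·1 + 0   → remainder 0, stop. gcd = 1 (last nonzero row E).
The gcd is 1, so 13 is invertible mod 139. The last nonzero row gives 3·139 − 32·13 = 1, so t = −32. So 13^(−1) ≡ −32 ≡ 107 (mod 139). Verify: 13 · 107 = 1391 ≡ 1 (mod 139). ✓

Final answer: 13^(−1) ≡ 107 (mod 139)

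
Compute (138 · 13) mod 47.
8

Reduce the factors first: 138 ≡ 44 (mod 47), so 138 · 13 ≡ 44 · 13 (mod 47). 44 · 13 = 572. Dividing by 47: 572 = 12·47 + 8. So (138 · 13) mod 47 = 8.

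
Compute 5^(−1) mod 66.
5^(−1) ≡ 53 (mod 66)

Apply the extended Euclidean algorithm to (66, 5), tracking rows (r, s, t) with s·66 + t·5 = r. Each division r_prev = q·r_cur + r_new produces the new row as (previous row) − q·(current row):
  row A: (66, 1, 0)   [1·66 + 0·5 = 66]
  row B: (5, 0, 1)   [0·66 + 1·5 = 5]
  66 = 13·5 + 1   → row C = row A − 13·row B = (1, 1, −13)   [check: 1·66 − 13·5 = 1]
  5 = 5·1 + 0   → remainder 0, stop. gcd = 1 (last nonzero row C).
The gcd is 1, so 5 is invertible mod 66. The last nonzero row gives 1·66 − 13·5 = 1, so t = −13. So 5^(−1) ≡ −13 ≡ 53 (mod 66). Verify: 5 · 53 = 265 ≡ 1 (mod 66). ✓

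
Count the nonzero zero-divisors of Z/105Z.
In Z/105Z each nonzero element is either a unit (gcd with 105 is 1) or a zero-divisor (gcd > 1). The number of units is φ(105): factorise 105 = 3 · 5 · 7, so φ(105) = (3 − 1) · (5 − 1) · (7 − 1) = 2 · 4 · 6 = 48. The nonzero elements number 105 − 1 = 104. Hence the nonzero zero-divisors number 104 − 48 = 56.

Final answer: Z/105Z has 56 nonzero zero-divisors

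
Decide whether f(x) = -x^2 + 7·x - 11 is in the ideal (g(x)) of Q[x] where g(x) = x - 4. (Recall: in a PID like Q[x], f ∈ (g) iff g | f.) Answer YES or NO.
In Q[x] the ideal (g) consists of all multiples of g, so f ∈ (g) iff g | f, i.e. iff the remainder of f on division by g is 0. Divide f by g (g is monic, so eliminate the leading term of the running remainder at each step):
  leading term -x^2: subtract (-x)·g(x) = -x^2 + 4·x, leaving 3·x - 11
  leading term 3·x: subtract (3)·g(x) = 3·x - 12, leaving 1
The remainder r(x) = 1 ≠ 0 (and deg r < deg g), so g ∤ f, i.e. f ∉ (g).

Final answer: NO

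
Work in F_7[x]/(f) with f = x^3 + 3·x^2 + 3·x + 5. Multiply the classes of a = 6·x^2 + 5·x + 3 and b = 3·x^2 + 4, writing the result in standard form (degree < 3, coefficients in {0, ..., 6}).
a · b ≡ 5·x^2 + 5·x + 4 (mod f(x))

Multiply as integer polynomials: a · b = 18·x^4 + 15·x^3 + 33·x^2 + 20·x + 12. Reducing coefficients mod 7: a · b ≡ 4·x^4 + x^3 + 5·x^2 + 6·x + 5. Now divide by f(x) = x^3 + 3·x^2 + 3·x + 5 in F_7[x], eliminating the leading term at each step:
  leading term 4·x^4: subtract (4·x)·f(x) = 4·x^4 + 5·x^3 + 5·x^2 + 6·x, leaving 3·x^3 + 5 (coefficients mod 7)
  leading term 3·x^3: subtract (3)·f(x) = 3·x^3 + 2·x^2 + 2·x + 1, leaving 5·x^2 + 5·x + 4 (coefficients mod 7)
The degree is now < 3, so this is the remainder. Hence a · b ≡ 5·x^2 + 5·x + 4 in F_7[x]/(f).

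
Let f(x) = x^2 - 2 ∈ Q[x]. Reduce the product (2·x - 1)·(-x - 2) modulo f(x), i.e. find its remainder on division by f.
a · b ≡ -3·x - 2 (mod f(x))

First multiply in Q[x] without reducing: a · b = -2·x^2 - 3·x + 2. Now divide by f(x) = x^2 - 2, eliminating the leading term at each step:
  leading term -2·x^2: subtract (-2)·f(x) = 4 - 2·x^2, leaving -3·x - 2
The degree is now < 2, so this is the remainder. Hence a · b ≡ -3·x - 2 in Q[x]/(f).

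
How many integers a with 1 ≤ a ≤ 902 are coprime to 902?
The number of a ∈ {1, ..., 902} with gcd(a, 902) = 1 is by definition Euler's totient φ(902). φ is multiplicative, with φ(p^e) = p^e − p^(e−1). Factorise 902 = 2 · 11 · 41. Then
  φ(902) = (2 − 1) · (11 − 1) · (41 − 1) = 1 · 10 · 40 = 400.
So there are 400 such integers.

Final answer: 400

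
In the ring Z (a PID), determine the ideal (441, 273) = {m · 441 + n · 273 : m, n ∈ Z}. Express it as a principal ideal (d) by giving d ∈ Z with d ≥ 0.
(441, 273) = (21); d = 21

In the PID Z, (a, b) is generated by gcd(a, b). Compute gcd(441, 273) with the extended Euclidean algorithm, tracking rows (r, s, t) with s·441 + t·273 = r:
  row A: (441, 1, 0)   [1·441 + 0·273 = 441]
  row B: (273, 0, 1)   [0·441 + 1·273 = 273]
  441 = 1·273 + 168   → row C = row A − 1·row B = (168, 1, −1)   [check: 1·441 − 1·273 = 168]
  273 = 1·168 + 105   → row D = row B − 1·row C = (105, −1, 2)   [check: −1·441 + 2·273 = 105]
  168 = 1·105 + 63   → row E = row C − 1·row D = (63, 2, −3)   [check: 2·441 − 3·273 = 63]
  105 = 1·63 + 42   → row F = row D − 1·row E = (42, −3, 5)   [check: −3·441 + 5·273 = 42]
  63 = 1·42 + 21   → row G = row E − 1·row F = (21, 5, −8)   [check: 5·441 − 8·273 = 21]
  42 = 2·21 + 0   → remainder 0, stop. gcd = 21 (last nonzero row G).
So gcd(441, 273) = 21, with Bézout identity 5·441 − 8·273 = 21. Containment (⊇): the Bézout identity exhibits 21 as an element of (441, 273), giving (21) ⊆ (441, 273). Containment (⊆): since 21 | 441 and 21 | 273 (441 = 21·21, 273 = 21·13), every Z-linear combination of 441 and 273 is divisible by 21, so (441, 273) ⊆ (21). Therefore (441, 273) = (21), d = 21.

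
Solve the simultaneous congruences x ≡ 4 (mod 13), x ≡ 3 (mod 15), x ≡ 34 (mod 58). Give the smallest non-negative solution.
x ≡ 498 (mod 11310); the representative in [0, 11310) is 498

The moduli 13, 15, 58 are pairwise coprime, so by the CRT there is a unique solution mod 13·15·58 = 11310.
Solve by successive substitution. Start with x ≡ 4 (mod 13).
  Combine with x ≡ 3 (mod 15): write x = 4 + 13·t and require 4 + 13·t ≡ 3 (mod 15), i.e. 13·t ≡ 3 − 4 ≡ 14 (mod 15). Since 13^(−1) ≡ 7 (mod 15), t ≡ 7·14 ≡ 8 (mod 15). So x ≡ 4 + 13·8 = 108 (mod 195).
  Combine with x ≡ 34 (mod 58): write x = 108 + 195·t and require 108 + 195·t ≡ 34 (mod 58), i.e. 195·t ≡ 34 − 108 ≡ 42 (mod 58). Since 195^(−1) ≡ 47 (mod 58) (195 ≡ 21 (mod 58)), t ≡ 47·42 ≡ 2 (mod 58). So x ≡ 108 + 195·2 = 498 (mod 11310).
Unique solution in [0, 11310): x = 498.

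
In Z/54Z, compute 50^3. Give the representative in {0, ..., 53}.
44

Use repeated squaring. Binary(3) = 11. Walk through the bits of the exponent 3 left-to-right: at each bit after the leading one, square the running value, then multiply by 50 if the bit is 1 (always reducing mod 54):
  bit 1 = 1 (leading): start with 50.
  bit 2 = 1: square 50^2 = 2500 ≡ 16; bit is 1, so multiply 16·50 = 800 ≡ 44 (mod 54).
Final value: 50^3 ≡ 44 (mod 54).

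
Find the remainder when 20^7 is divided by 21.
Use repeated squaring. Binary(7) = 111. Walk through the bits of the exponent 7 left-to-right: at each bit after the leading one, square the running value, then multiply by 20 if the bit is 1 (always reducing mod 21):
  bit 1 = 1 (leading): start with 20.
  bit 2 = 1: square 20^2 = 400 ≡ 1; bit is 1, so multiply 1·20 = 20 (mod 21).
  bit 3 = 1: square 20^2 = 400 ≡ 1; bit is 1, so multiply 1·20 = 20 (mod 21).
Final value: 20^7 ≡ 20 (mod 21).

Final answer: 20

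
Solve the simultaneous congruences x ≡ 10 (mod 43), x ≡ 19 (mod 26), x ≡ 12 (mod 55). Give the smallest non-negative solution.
The moduli 43, 26, 55 are pairwise coprime, so by the CRT there is a unique solution mod 43·26·55 = 61490.
Solve by successive substitution. Start with x ≡ 10 (mod 43).
  Combine with x ≡ 19 (mod 26): write x = 10 + 43·t and require 10 + 43·t ≡ 19 (mod 26), i.e. 43·t ≡ 19 − 10 ≡ 9 (mod 26). Since 43^(−1) ≡ 23 (mod 26) (43 ≡ 17 (mod 26)), t ≡ 23·9 ≡ 25 (mod 26). So x ≡ 10 + 43·25 = 1085 (mod 1118).
  Combine with x ≡ 12 (mod 55): write x = 1085 + 1118·t and require 1085 + 1118·t ≡ 12 (mod 55), i.e. 1118·t ≡ 12 − 1085 ≡ 27 (mod 55). Since 1118^(−1) ≡ 52 (mod 55) (1118 ≡ 18 (mod 55)), t ≡ 52·27 ≡ 29 (mod 55). So x ≡ 1085 + 1118·29 = 33507 (mod 61490).
Unique solution in [0, 61490): x = 33507.

Final answer: x ≡ 33507 (mod 61490); the representative in [0, 61490) is 33507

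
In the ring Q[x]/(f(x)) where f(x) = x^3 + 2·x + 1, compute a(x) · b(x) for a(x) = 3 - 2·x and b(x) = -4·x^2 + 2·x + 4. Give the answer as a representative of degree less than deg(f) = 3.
a · b ≡ -16·x^2 - 18·x + 4 (mod f(x))

First multiply in Q[x] without reducing: a · b = 8·x^3 - 16·x^2 - 2·x + 12. Now divide by f(x) = x^3 + 2·x + 1, eliminating the leading term at each step:
  leading term 8·x^3: subtract (8)·f(x) = 8·x^3 + 16·x + 8, leaving -16·x^2 - 18·x + 4
The degree is now < 3, so this is the remainder. Hence a · b ≡ -16·x^2 - 18·x + 4 in Q[x]/(f).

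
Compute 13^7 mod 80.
Use repeated squaring. Binary(7) = 111. Walk through the bits of the exponent 7 left-to-right: at each bit after the leading one, square the running value, then multiply by 13 if the bit is 1 (always reducing mod 80):
  bit 1 = 1 (leading): start with 13.
  bit 2 = 1: square 13^2 = 169 ≡ 9; bit is 1, so multiply 9·13 = 117 ≡ 37 (mod 80).
  bit 3 = 1: square 37^2 = 1369 ≡ 9; bit is 1, so multiply 9·13 = 117 ≡ 37 (mod 80).
Final value: 13^7 ≡ 37 (mod 80).

Final answer: 37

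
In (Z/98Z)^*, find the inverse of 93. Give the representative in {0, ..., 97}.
Apply the extended Euclidean algorithm to (98, 93), tracking rows (r, s, t) with s·98 + t·93 = r. Each division r_prev = q·r_cur + r_new produces the new row as (previous row) − q·(current row):
  row A: (98, 1, 0)   [1·98 + 0·93 = 98]
  row B: (93, 0, 1)   [0·98 + 1·93 = 93]
  98 = 1·93 + 5   → row C = row A − 1·row B = (5, 1, −1)   [check: 1·98 − 1·93 = 5]
  93 = 18·5 + 3   → row D = row B − 18·row C = (3, −18, 19)   [check: −18·98 + 19·93 = 3]
  5 = 1·3 + 2   → row E = row C − 1·row D = (2, 19, −20)   [check: 19·98 − 20·93 = 2]
  3 = 1·2 + 1   → row F = row D − 1·row E = (1, −37, 39)   [check: −37·98 + 39·93 = 1]
  2 = 2·1 + 0   → remainder 0, stop. gcd = 1 (last nonzero row F).
The gcd is 1, so 93 is invertible mod 98. The last nonzero row gives −37·98 + 39·93 = 1, so t = 39. So 93^(−1) ≡ 39 (mod 98). Verify: 93 · 39 = 3627 ≡ 1 (mod 98). ✓

Final answer: 93^(−1) ≡ 39 (mod 98)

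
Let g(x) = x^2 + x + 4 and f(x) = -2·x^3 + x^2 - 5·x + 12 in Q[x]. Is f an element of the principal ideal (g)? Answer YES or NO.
YES

In Q[x] the ideal (g) consists of all multiples of g, so f ∈ (g) iff g | f, i.e. iff the remainder of f on division by g is 0. Divide f by g (g is monic, so eliminate the leading term of the running remainder at each step):
  leading term -2·x^3: subtract (-2·x)·g(x) = -2·x^3 - 2·x^2 - 8·x, leaving 3·x^2 + 3·x + 12
  leading term 3·x^2: subtract (3)·g(x) = 3·x^2 + 3·x + 12, leaving 0
The remainder is 0, so f(x) = g(x) · h(x) with h(x) = 3 - 2·x. Hence g | f, i.e. f ∈ (g).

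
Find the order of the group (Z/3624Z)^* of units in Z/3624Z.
|(Z/3624Z)^*| = 1200

(Z/3624Z)^* consists of the classes a with gcd(a, 3624) = 1, so its order is φ(3624). φ is multiplicative, with φ(p^e) = p^e − p^(e−1). Factorise 3624 = 2^3 · 3 · 151. Then
  φ(3624) = (2^3 − 2^2) · (3 − 1) · (151 − 1) = 4 · 2 · 150 = 1200.
Thus |(Z/3624Z)^*| = 1200.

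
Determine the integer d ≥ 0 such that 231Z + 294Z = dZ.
In the PID Z, (a, b) is generated by gcd(a, b). Compute gcd(294, 231) with the extended Euclidean algorithm, tracking rows (r, s, t) with s·294 + t·231 = r:
  row A: (294, 1, 0)   [1·294 + 0·231 = 294]
  row B: (231, 0, 1)   [0·294 + 1·231 = 231]
  294 = 1·231 + 63   → row C = row A − 1·row B = (63, 1, −1)   [check: 1·294 − 1·231 = 63]
  231 = 3·63 + 42   → row D = row B − 3·row C = (42, −3, 4)   [check: −3·294 + 4·231 = 42]
  63 = 1·42 + 21   → row E = row C − 1·row D = (21, 4, −5)   [check: 4·294 − 5·231 = 21]
  42 = 2·21 + 0   → remainder 0, stop. gcd = 21 (last nonzero row E).
So gcd(231, 294) = 21, with Bézout identity 4·294 − 5·231 = 21. Containment (⊇): the Bézout identity exhibits 21 as an element of (231, 294), giving (21) ⊆ (231, 294). Containment (⊆): since 21 | 231 and 21 | 294 (231 = 21·11, 294 = 21·14), every Z-linear combination of 231 and 294 is divisible by 21, so (231, 294) ⊆ (21). Therefore (231, 294) = (21), d = 21.

Final answer: (231, 294) = (21); d = 21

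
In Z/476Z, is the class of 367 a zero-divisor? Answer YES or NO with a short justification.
gcd(367, 476) = 1, so 367 is a unit in Z/476Z (it has a multiplicative inverse). A unit cannot be a zero-divisor: if 367·b ≡ 0 then multiplying both sides by 367^(−1) gives b ≡ 0. So 367 is not a zero-divisor.

Final answer: NO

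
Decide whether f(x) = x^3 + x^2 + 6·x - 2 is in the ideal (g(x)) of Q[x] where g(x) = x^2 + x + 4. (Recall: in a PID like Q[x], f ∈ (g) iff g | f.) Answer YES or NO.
NO

In Q[x] the ideal (g) consists of all multiples of g, so f ∈ (g) iff g | f, i.e. iff the remainder of f on division by g is 0. Divide f by g (g is monic, so eliminate the leading term of the running remainder at each step):
  leading term x^3: subtract (x)·g(x) = x^3 + x^2 + 4·x, leaving 2·x - 2
The remainder r(x) = 2·x - 2 ≠ 0 (and deg r < deg g), so g ∤ f, i.e. f ∉ (g).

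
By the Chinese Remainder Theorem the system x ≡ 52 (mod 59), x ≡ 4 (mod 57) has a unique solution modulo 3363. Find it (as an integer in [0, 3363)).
x ≡ 1999 (mod 3363); the representative in [0, 3363) is 1999

The moduli 59, 57 are pairwise coprime, so by the CRT there is a unique solution mod 59·57 = 3363.
Solve by successive substitution. Start with x ≡ 52 (mod 59).
  Combine with x ≡ 4 (mod 57): write x = 52 + 59·t and require 52 + 59·t ≡ 4 (mod 57), i.e. 59·t ≡ 4 − 52 ≡ 9 (mod 57). Since 59^(−1) ≡ 29 (mod 57) (59 ≡ 2 (mod 57)), t ≡ 29·9 ≡ 33 (mod 57). So x ≡ 52 + 59·33 = 1999 (mod 3363).
Unique solution in [0, 3363): x = 1999.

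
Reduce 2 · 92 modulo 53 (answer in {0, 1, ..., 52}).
25

Reduce the factors first: 92 ≡ 39 (mod 53), so 2 · 92 ≡ 2 · 39 (mod 53). 2 · 39 = 78. Dividing by 53: 78 = 1·53 + 25. So (2 · 92) mod 53 = 25.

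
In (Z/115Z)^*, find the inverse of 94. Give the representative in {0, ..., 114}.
Apply the extended Euclidean algorithm to (115, 94), tracking rows (r, s, t) with s·115 + t·94 = r. Each division r_prev = q·r_cur + r_new produces the new row as (previous row) − q·(current row):
  row A: (115, 1, 0)   [1·115 + 0·94 = 115]
  row B: (94, 0, 1)   [0·115 + 1·94 = 94]
  115 = 1·94 + 21   → row C = row A − 1·row B = (21, 1, −1)   [check: 1·115 − 1·94 = 21]
  94 = 4·21 + 10   → row D = row B − 4·row C = (10, −4, 5)   [check: −4·115 + 5·94 = 10]
  21 = 2·10 + 1   → row E = row C − 2·row D = (1, 9, −11)   [check: 9·115 − 11·94 = 1]
  10 = 10·1 + 0   → remainder 0, stop. gcd = 1 (last nonzero row E).
The gcd is 1, so 94 is invertible mod 115. The last nonzero row gives 9·115 − 11·94 = 1, so t = −11. So 94^(−1) ≡ −11 ≡ 104 (mod 115). Verify: 94 · 104 = 9776 ≡ 1 (mod 115). ✓

Final answer: 94^(−1) ≡ 104 (mod 115)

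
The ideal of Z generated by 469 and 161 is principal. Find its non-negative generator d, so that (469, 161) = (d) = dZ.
(469, 161) = (7); d = 7

In the PID Z, (a, b) is generated by gcd(a, b). Compute gcd(469, 161) with the extended Euclidean algorithm, tracking rows (r, s, t) with s·469 + t·161 = r:
  row A: (469, 1, 0)   [1·469 + 0·161 = 469]
  row B: (161, 0, 1)   [0·469 + 1·161 = 161]
  469 = 2·161 + 147   → row C = row A − 2·row B = (147, 1, −2)   [check: 1·469 − 2·161 = 147]
  161 = 1·147 + 14   → row D = row B − 1·row C = (14, −1, 3)   [check: −1·469 + 3·161 = 14]
  147 = 10·14 + 7   → row E = row C − 10·row D = (7, 11, −32)   [check: 11·469 − 32·161 = 7]
  14 = 2·7 + 0   → remainder 0, stop. gcd = 7 (last nonzero row E).
So gcd(469, 161) = 7, with Bézout identity 11·469 − 32·161 = 7. Containment (⊇): the Bézout identity exhibits 7 as an element of (469, 161), giving (7) ⊆ (469, 161). Containment (⊆): since 7 | 469 and 7 | 161 (469 = 7·67, 161 = 7·23), every Z-linear combination of 469 and 161 is divisible by 7, so (469, 161) ⊆ (7). Therefore (469, 161) = (7), d = 7.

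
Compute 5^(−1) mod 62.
5^(−1) ≡ 25 (mod 62)

Apply the extended Euclidean algorithm to (62, 5), tracking rows (r, s, t) with s·62 + t·5 = r. Each division r_prev = q·r_cur + r_new produces the new row as (previous row) − q·(current row):
  row A: (62, 1, 0)   [1·62 + 0·5 = 62]
  row B: (5, 0, 1)   [0·62 + 1·5 = 5]
  62 = 12·5 + 2   → row C = row A − 12·row B = (2, 1, −12)   [check: 1·62 − 12·5 = 2]
  5 = 2·2 + 1   → row D = row B − 2·row C = (1, −2, 25)   [check: −2·62 + 25·5 = 1]
  2 = 2·1 + 0   → remainder 0, stop. gcd = 1 (last nonzero row D).
The gcd is 1, so 5 is invertible mod 62. The last nonzero row gives −2·62 + 25·5 = 1, so t = 25. So 5^(−1) ≡ 25 (mod 62). Verify: 5 · 25 = 125 ≡ 1 (mod 62). ✓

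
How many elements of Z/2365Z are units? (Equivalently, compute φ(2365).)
Z/2365Z has φ(2365) = 1680 units

An element a ∈ Z/2365Z is a unit iff gcd(a, 2365) = 1, so the number of units is φ(2365). φ is multiplicative, with φ(p^e) = p^e − p^(e−1). Factorise 2365 = 5 · 11 · 43. Then
  φ(2365) = (5 − 1) · (11 − 1) · (43 − 1) = 4 · 10 · 42 = 1680.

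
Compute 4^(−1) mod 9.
Apply the extended Euclidean algorithm to (9, 4), tracking rows (r, s, t) with s·9 + t·4 = r. Each division r_prev = q·r_cur + r_new produces the new row as (previous row) − q·(current row):
  row A: (9, 1, 0)   [1·9 + 0·4 = 9]
  row B: (4, 0, 1)   [0·9 + 1·4 = 4]
  9 = 2·4 + 1   → row C = row A − 2·row B = (1, 1, −2)   [check: 1·9 − 2·4 = 1]
  4 = 4·1 + 0   → remainder 0, stop. gcd = 1 (last nonzero row C).
The gcd is 1, so 4 is invertible mod 9. The last nonzero row gives 1·9 − 2·4 = 1, so t = −2. So 4^(−1) ≡ −2 ≡ 7 (mod 9). Verify: 4 · 7 = 28 ≡ 1 (mod 9). ✓

Final answer: 4^(−1) ≡ 7 (mod 9)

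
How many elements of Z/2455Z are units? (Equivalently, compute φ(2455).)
An element a ∈ Z/2455Z is a unit iff gcd(a, 2455) = 1, so the number of units is φ(2455). φ is multiplicative, with φ(p^e) = p^e − p^(e−1). Factorise 2455 = 5 · 491. Then
  φ(2455) = (5 − 1) · (491 − 1) = 4 · 490 = 1960.

Final answer: Z/2455Z has φ(2455) = 1960 units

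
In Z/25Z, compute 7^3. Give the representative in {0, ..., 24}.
18

Use repeated squaring. Binary(3) = 11. Walk through the bits of the exponent 3 left-to-right: at each bit after the leading one, square the running value, then multiply by 7 if the bit is 1 (always reducing mod 25):
  bit 1 = 1 (leading): start with 7.
  bit 2 = 1: square 7^2 = 49 ≡ 24; bit is 1, so multiply 24·7 = 168 ≡ 18 (mod 25).
Final value: 7^3 ≡ 18 (mod 25).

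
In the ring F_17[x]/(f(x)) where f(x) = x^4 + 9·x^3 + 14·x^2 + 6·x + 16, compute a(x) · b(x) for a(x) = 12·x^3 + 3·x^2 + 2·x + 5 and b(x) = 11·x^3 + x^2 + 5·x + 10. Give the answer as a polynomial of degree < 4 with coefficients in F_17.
a · b ≡ 5·x^3 + x^2 + 16·x + 6 (mod f(x))

Multiply as integer polynomials: a · b = 132·x^6 + 45·x^5 + 85·x^4 + 192·x^3 + 45·x^2 + 45·x + 50. Reducing coefficients mod 17: a · b ≡ 13·x^6 + 11·x^5 + 5·x^3 + 11·x^2 + 11·x + 16. Now divide by f(x) = x^4 + 9·x^3 + 14·x^2 + 6·x + 16 in F_17[x], eliminating the leading term at each step:
  leading term 13·x^6: subtract (13·x^2)·f(x) = 13·x^6 + 15·x^5 + 12·x^4 + 10·x^3 + 4·x^2, leaving 13·x^5 + 5·x^4 + 12·x^3 + 7·x^2 + 11·x + 16 (coefficients mod 17)
  leading term 13·x^5: subtract (13·x)·f(x) = 13·x^5 + 15·x^4 + 12·x^3 + 10·x^2 + 4·x, leaving 7·x^4 + 14·x^2 + 7·x + 16 (coefficients mod 17)
  leading term 7·x^4: subtract (7)·f(x) = 7·x^4 + 12·x^3 + 13·x^2 + 8·x + 10, leaving 5·x^3 + x^2 + 16·x + 6 (coefficients mod 17)
The degree is now < 4, so this is the remainder. Hence a · b ≡ 5·x^3 + x^2 + 16·x + 6 in F_17[x]/(f).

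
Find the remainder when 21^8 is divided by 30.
21

Use repeated squaring. Binary(8) = 1000. Walk through the bits of the exponent 8 left-to-right: at each bit after the leading one, square the running value, then multiply by 21 if the bit is 1 (always reducing mod 30):
  bit 1 = 1 (leading): start with 21.
  bit 2 = 0: square 21^2 = 441 ≡ 21 (mod 30).
  bit 3 = 0: square 21^2 = 441 ≡ 21 (mod 30).
  bit 4 = 0: square 21^2 = 441 ≡ 21 (mod 30).
Final value: 21^8 ≡ 21 (mod 30).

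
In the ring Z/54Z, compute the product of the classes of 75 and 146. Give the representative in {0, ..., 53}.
Reduce the factors first: 75 ≡ 21, 146 ≡ 38 (mod 54), so 75 · 146 ≡ 21 · 38 (mod 54). 21 · 38 = 798. Dividing by 54: 798 = 14·54 + 42. So (75 · 146) mod 54 = 42.

Final answer: 42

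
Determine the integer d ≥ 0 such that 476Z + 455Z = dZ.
In the PID Z, (a, b) is generated by gcd(a, b). Compute gcd(476, 455) with the extended Euclidean algorithm, tracking rows (r, s, t) with s·476 + t·455 = r:
  row A: (476, 1, 0)   [1·476 + 0·455 = 476]
  row B: (455, 0, 1)   [0·476 + 1·455 = 455]
  476 = 1·455 + 21   → row C = row A − 1·row B = (21, 1, −1)   [check: 1·476 − 1·455 = 21]
  455 = 21·21 + 14   → row D = row B − 21·row C = (14, −21, 22)   [check: −21·476 + 22·455 = 14]
  21 = 1·14 + 7   → row E = row C − 1·row D = (7, 22, −23)   [check: 22·476 − 23·455 = 7]
  14 = 2·7 + 0   → remainder 0, stop. gcd = 7 (last nonzero row E).
So gcd(476, 455) = 7, with Bézout identity 22·476 − 23·455 = 7. Containment (⊇): the Bézout identity exhibits 7 as an element of (476, 455), giving (7) ⊆ (476, 455). Containment (⊆): since 7 | 476 and 7 | 455 (476 = 7·68, 455 = 7·65), every Z-linear combination of 476 and 455 is divisible by 7, so (476, 455) ⊆ (7). Therefore (476, 455) = (7), d = 7.

Final answer: (476, 455) = (7); d = 7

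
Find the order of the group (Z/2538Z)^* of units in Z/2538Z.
(Z/2538Z)^* consists of the classes a with gcd(a, 2538) = 1, so its order is φ(2538). φ is multiplicative, with φ(p^e) = p^e − p^(e−1). Factorise 2538 = 2 · 3^3 · 47. Then
  φ(2538) = (2 − 1) · (3^3 − 3^2) · (47 − 1) = 1 · 18 · 46 = 828.
Thus |(Z/2538Z)^*| = 828.

Final answer: |(Z/2538Z)^*| = 828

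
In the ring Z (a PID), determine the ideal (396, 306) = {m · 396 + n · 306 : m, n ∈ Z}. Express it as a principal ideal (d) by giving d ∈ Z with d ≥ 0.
In the PID Z, (a, b) is generated by gcd(a, b). Compute gcd(396, 306) with the extended Euclidean algorithm, tracking rows (r, s, t) with s·396 + t·306 = r:
  row A: (396, 1, 0)   [1·396 + 0·306 = 396]
  row B: (306, 0, 1)   [0·396 + 1·306 = 306]
  396 = 1·306 + 90   → row C = row A − 1·row B = (90, 1, −1)   [check: 1·396 − 1·306 = 90]
  306 = 3·90 + 36   → row D = row B − 3·row C = (36, −3, 4)   [check: −3·396 + 4·306 = 36]
  90 = 2·36 + 18   → row E = row C − 2·row D = (18, 7, −9)   [check: 7·396 − 9·306 = 18]
  36 = 2·18 + 0   → remainder 0, stop. gcd = 18 (last nonzero row E).
So gcd(396, 306) = 18, with Bézout identity 7·396 − 9·306 = 18. Containment (⊇): the Bézout identity exhibits 18 as an element of (396, 306), giving (18) ⊆ (396, 306). Containment (⊆): since 18 | 396 and 18 | 306 (396 = 18·22, 306 = 18·17), every Z-linear combination of 396 and 306 is divisible by 18, so (396, 306) ⊆ (18). Therefore (396, 306) = (18), d = 18.

Final answer: (396, 306) = (18); d = 18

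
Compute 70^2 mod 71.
1

Use repeated squaring. Binary(2) = 10. Walk through the bits of the exponent 2 left-to-right: at each bit after the leading one, square the running value, then multiply by 70 if the bit is 1 (always reducing mod 71):
  bit 1 = 1 (leading): start with 70.
  bit 2 = 0: square 70^2 = 4900 ≡ 1 (mod 71).
Final value: 70^2 ≡ 1 (mod 71).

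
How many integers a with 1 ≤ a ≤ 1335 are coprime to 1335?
704

The number of a ∈ {1, ..., 1335} with gcd(a, 1335) = 1 is by definition Euler's totient φ(1335). φ is multiplicative, with φ(p^e) = p^e − p^(e−1). Factorise 1335 = 3 · 5 · 89. Then
  φ(1335) = (3 − 1) · (5 − 1) · (89 − 1) = 2 · 4 · 88 = 704.
So there are 704 such integers.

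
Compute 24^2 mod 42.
Use repeated squaring. Binary(2) = 10. Walk through the bits of the exponent 2 left-to-right: at each bit after the leading one, square the running value, then multiply by 24 if the bit is 1 (always reducing mod 42):
  bit 1 = 1 (leading): start with 24.
  bit 2 = 0: square 24^2 = 576 ≡ 30 (mod 42).
Final value: 24^2 ≡ 30 (mod 42).

Final answer: 30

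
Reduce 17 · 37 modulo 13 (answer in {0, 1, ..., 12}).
Reduce the factors first: 17 ≡ 4, 37 ≡ 11 (mod 13), so 17 · 37 ≡ 4 · 11 (mod 13). 4 · 11 = 44. Dividing by 13: 44 = 3·13 + 5. So (17 · 37) mod 13 = 5.

Final answer: 5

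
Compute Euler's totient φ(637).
φ is multiplicative, with φ(p^e) = p^e − p^(e−1). Factorise 637 = 7^2 · 13. Then
  φ(637) = (7^2 − 7^1) · (13 − 1) = 42 · 12 = 504.

Final answer: φ(637) = 504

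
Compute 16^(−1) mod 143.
16^(−1) ≡ 9 (mod 143)

Apply the extended Euclidean algorithm to (143, 16), tracking rows (r, s, t) with s·143 + t·16 = r. Each division r_prev = q·r_cur + r_new produces the new row as (previous row) − q·(current row):
  row A: (143, 1, 0)   [1·143 + 0·16 = 143]
  row B: (16, 0, 1)   [0·143 + 1·16 = 16]
  143 = 8·16 + 15   → row C = row A − 8·row B = (15, 1, −8)   [check: 1·143 − 8·16 = 15]
  16 = 1·15 + 1   → row D = row B − 1·row C = (1, −1, 9)   [check: −1·143 + 9·16 = 1]
  15 = 15·1 + 0   → remainder 0, stop. gcd = 1 (last nonzero row D).
The gcd is 1, so 16 is invertible mod 143. The last nonzero row gives −1·143 + 9·16 = 1, so t = 9. So 16^(−1) ≡ 9 (mod 143). Verify: 16 · 9 = 144 ≡ 1 (mod 143). ✓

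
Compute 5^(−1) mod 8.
Apply the extended Euclidean algorithm to (8, 5), tracking rows (r, s, t) with s·8 + t·5 = r. Each division r_prev = q·r_cur + r_new produces the new row as (previous row) − q·(current row):
  row A: (8, 1, 0)   [1·8 + 0·5 = 8]
  row B: (5, 0, 1)   [0·8 + 1·5 = 5]
  8 = 1·5 + 3   → row C = row A − 1·row B = (3, 1, −1)   [check: 1·8 − 1·5 = 3]
  5 = 1·3 + 2   → row D = row B − 1·row C = (2, −1, 2)   [check: −1·8 + 2·5 = 2]
  3 = 1·2 + 1   → row E = row C − 1·row D = (1, 2, −3)   [check: 2·8 − 3·5 = 1]
  2 = 2·1 + 0   → remainder 0, stop. gcd = 1 (last nonzero row E).
The gcd is 1, so 5 is invertible mod 8. The last nonzero row gives 2·8 − 3·5 = 1, so t = −3. So 5^(−1) ≡ −3 ≡ 5 (mod 8). Verify: 5 · 5 = 25 ≡ 1 (mod 8). ✓

Final answer: 5^(−1) ≡ 5 (mod 8)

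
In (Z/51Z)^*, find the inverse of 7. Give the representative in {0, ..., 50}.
Apply the extended Euclidean algorithm to (51, 7), tracking rows (r, s, t) with s·51 + t·7 = r. Each division r_prev = q·r_cur + r_new produces the new row as (previous row) − q·(current row):
  row A: (51, 1, 0)   [1·51 + 0·7 = 51]
  row B: (7, 0, 1)   [0·51 + 1·7 = 7]
  51 = 7·7 + 2   → row C = row A − 7·row B = (2, 1, −7)   [check: 1·51 − 7·7 = 2]
  7 = 3·2 + 1   → row D = row B − 3·row C = (1, −3, 22)   [check: −3·51 + 22·7 = 1]
  2 = 2·1 + 0   → remainder 0, stop. gcd = 1 (last nonzero row D).
The gcd is 1, so 7 is invertible mod 51. The last nonzero row gives −3·51 + 22·7 = 1, so t = 22. So 7^(−1) ≡ 22 (mod 51). Verify: 7 · 22 = 154 ≡ 1 (mod 51). ✓

Final answer: 7^(−1) ≡ 22 (mod 51)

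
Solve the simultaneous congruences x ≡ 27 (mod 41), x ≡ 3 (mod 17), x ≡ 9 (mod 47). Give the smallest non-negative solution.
The moduli 41, 17, 47 are pairwise coprime, so by the CRT there is a unique solution mod 41·17·47 = 32759.
Solve by successive substitution. Start with x ≡ 27 (mod 41).
  Combine with x ≡ 3 (mod 17): write x = 27 + 41·t and require 27 + 41·t ≡ 3 (mod 17), i.e. 41·t ≡ 3 − 27 ≡ 10 (mod 17). Since 41^(−1) ≡ 5 (mod 17) (41 ≡ 7 (mod 17)), t ≡ 5·10 ≡ 16 (mod 17). So x ≡ 27 + 41·16 = 683 (mod 697).
  Combine with x ≡ 9 (mod 47): write x = 683 + 697·t and require 683 + 697·t ≡ 9 (mod 47), i.e. 697·t ≡ 9 − 683 ≡ 31 (mod 47). Since 697^(−1) ≡ 41 (mod 47) (697 ≡ 39 (mod 47)), t ≡ 41·31 ≡ 2 (mod 47). So x ≡ 683 + 697·2 = 2077 (mod 32759).
Unique solution in [0, 32759): x = 2077.

Final answer: x ≡ 2077 (mod 32759); the representative in [0, 32759) is 2077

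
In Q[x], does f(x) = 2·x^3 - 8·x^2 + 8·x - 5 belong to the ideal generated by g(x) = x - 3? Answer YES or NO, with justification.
NO

In Q[x] the ideal (g) consists of all multiples of g, so f ∈ (g) iff g | f, i.e. iff the remainder of f on division by g is 0. Divide f by g (g is monic, so eliminate the leading term of the running remainder at each step):
  leading term 2·x^3: subtract (2·x^2)·g(x) = 2·x^3 - 6·x^2, leaving -2·x^2 + 8·x - 5
  leading term -2·x^2: subtract (-2·x)·g(x) = -2·x^2 + 6·x, leaving 2·x - 5
  leading term 2·x: subtract (2)·g(x) = 2·x - 6, leaving 1
The remainder r(x) = 1 ≠ 0 (and deg r < deg g), so g ∤ f, i.e. f ∉ (g).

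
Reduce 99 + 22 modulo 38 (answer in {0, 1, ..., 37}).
7

Reduce the summands first: 99 ≡ 23 (mod 38), so 99 + 22 ≡ 23 + 22 (mod 38). 23 + 22 = 45; 45 = 1·38 + 7, so (99 + 22) mod 38 = 7.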